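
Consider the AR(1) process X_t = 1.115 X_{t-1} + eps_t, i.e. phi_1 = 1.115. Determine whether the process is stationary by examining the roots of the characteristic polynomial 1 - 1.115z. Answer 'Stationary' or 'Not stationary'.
\text{Not stationary}

The AR(p) characteristic polynomial is P(z) = 1 - 1.115z.
Stationarity requires all roots to lie outside the unit circle, i.e. |z| > 1 for every root.
This is linear in z: 1 + (-1.115) z = 0  =>  z = -1/(-1.115) = 0.896861,  |z| = 0.896861.
Moduli of all roots: 0.8969.
All moduli strictly greater than 1? No.
Verdict: Not stationary.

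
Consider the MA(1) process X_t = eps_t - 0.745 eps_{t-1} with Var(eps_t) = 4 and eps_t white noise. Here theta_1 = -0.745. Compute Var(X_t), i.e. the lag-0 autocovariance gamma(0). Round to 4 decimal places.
\gamma(0) = 6.2201

For an MA(q) process X_t = eps_t + sum_i theta_i eps_{t-i} with
Var(eps_t) = sigma^2, the variance is
  gamma(0) = sigma^2 * (1 + sum_i theta_i^2).
  sum_i theta_i^2 = (-0.745)^2 = 0.555025.
  gamma(0) = 4 * (1 + 0.555025) = 4 * 1.555025 = 6.2201.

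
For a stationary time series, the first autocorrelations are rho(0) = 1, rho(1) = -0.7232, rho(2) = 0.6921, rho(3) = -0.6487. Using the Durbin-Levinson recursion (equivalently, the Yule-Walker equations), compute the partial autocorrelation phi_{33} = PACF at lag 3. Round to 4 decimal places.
\phi_{33} = -0.1660

The PACF at lag k is phi_{kk}, the last component of the solution
to the Yule-Walker system G_k phi = r_k where
  (G_k)_{ij} = rho(|i - j|), (r_k)_i = rho(i), i,j = 1..k.
Equivalently, Durbin-Levinson gives phi_{kk} iteratively:
  phi_{11} = rho(1)
  phi_{kk} = [rho(k) - sum_{j=1..k-1} phi_{k-1,j} rho(k-j)]
            / [1 - sum_{j=1..k-1} phi_{k-1,j} rho(j)],
  phi_{k,j} = phi_{k-1,j} - phi_{kk} phi_{k-1,k-j},  j = 1..k-1.
Step k = 1:
  phi_11 = rho(1) = -0.7232.
Step k = 2:
  phi_22 = [rho(2) - phi_11 rho(1)] / [1 - phi_11 rho(1)] = [0.6921 - (-0.7232)(-0.7232)] / [1 - (-0.7232)(-0.7232)]
         = 0.16908176 / 0.47698176 = 0.354483.
  Update: phi_21 = phi_11 - phi_22 phi_11 = -0.7232 - (0.354483)(-0.7232) = -0.466838.
Step k = 3:
  phi_33 = [rho(3) - phi_21 rho(2) - phi_22 rho(1)] / [1 - phi_21 rho(1) - phi_22 rho(2)]
    numerator   = -0.6487 - (-0.466838)(0.6921) - (0.354483)(-0.7232) = -0.06923946
    denominator = 1 - (-0.466838)(-0.7232) - (0.354483)(0.6921) = 0.41704521
  phi_33 = -0.06923946 / 0.41704521 = -0.166.
Therefore phi_{33} = -0.1660.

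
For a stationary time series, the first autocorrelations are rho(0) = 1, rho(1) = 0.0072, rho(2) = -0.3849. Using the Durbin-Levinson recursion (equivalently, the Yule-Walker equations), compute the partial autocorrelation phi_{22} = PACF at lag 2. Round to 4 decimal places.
\phi_{22} = -0.3850

The PACF at lag k is phi_{kk}, the last component of the solution
to the Yule-Walker system G_k phi = r_k where
  (G_k)_{ij} = rho(|i - j|), (r_k)_i = rho(i), i,j = 1..k.
Equivalently, Durbin-Levinson gives phi_{kk} iteratively:
  phi_{11} = rho(1)
  phi_{kk} = [rho(k) - sum_{j=1..k-1} phi_{k-1,j} rho(k-j)]
            / [1 - sum_{j=1..k-1} phi_{k-1,j} rho(j)],
  phi_{k,j} = phi_{k-1,j} - phi_{kk} phi_{k-1,k-j},  j = 1..k-1.
Step k = 1:
  phi_11 = rho(1) = 0.0072.
Step k = 2:
  phi_22 = [rho(2) - phi_11 rho(1)] / [1 - phi_11 rho(1)] = [-0.3849 - (0.0072)(0.0072)] / [1 - (0.0072)(0.0072)]
         = -0.38495184 / 0.99994816 = -0.385.
Therefore phi_{22} = -0.3850.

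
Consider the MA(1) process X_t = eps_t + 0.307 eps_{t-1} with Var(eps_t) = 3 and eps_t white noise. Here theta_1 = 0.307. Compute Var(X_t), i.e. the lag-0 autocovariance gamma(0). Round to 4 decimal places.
\gamma(0) = 3.2827

For an MA(q) process X_t = eps_t + sum_i theta_i eps_{t-i} with
Var(eps_t) = sigma^2, the variance is
  gamma(0) = sigma^2 * (1 + sum_i theta_i^2).
  sum_i theta_i^2 = (0.307)^2 = 0.094249.
  gamma(0) = 3 * (1 + 0.094249) = 3 * 1.094249 = 3.282747, which rounds to 3.2827.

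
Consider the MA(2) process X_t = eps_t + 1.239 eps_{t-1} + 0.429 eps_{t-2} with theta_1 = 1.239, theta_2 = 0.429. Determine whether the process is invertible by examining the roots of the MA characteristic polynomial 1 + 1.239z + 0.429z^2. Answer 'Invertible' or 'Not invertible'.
\text{Invertible}

The MA(q) characteristic polynomial is P(z) = 1 + 1.239z + 0.429z^2.
Invertibility requires all roots to lie outside the unit circle, i.e. |z| > 1 for every root.
Set 1 + (1.239) z + (0.429) z^2 = 0, i.e. a z^2 + b z + c = 0 with a = 0.429, b = 1.239, c = 1.
Discriminant D = b^2 - 4ac = (1.239)^2 - 4*(0.429)*1 = 1.535121 - (1.716) = -0.180879.
D < 0, so the roots are the complex-conjugate pair z = (-b +/- i sqrt(-D)) / (2a) = -1.4441 +/- 0.4957i.
For a conjugate pair |z|^2 = z * conj(z) = (product of roots) = c/a = 1/(0.429) = 2.331002, so |z| = sqrt(2.331002) = 1.5268 for both roots.
Moduli of all roots: 1.5268, 1.5268.
All moduli strictly greater than 1? Yes.
Verdict: Invertible.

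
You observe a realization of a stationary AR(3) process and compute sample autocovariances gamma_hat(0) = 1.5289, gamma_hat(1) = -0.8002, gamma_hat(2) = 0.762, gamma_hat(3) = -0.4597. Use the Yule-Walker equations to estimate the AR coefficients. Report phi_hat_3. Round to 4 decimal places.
\hat\phi_{3} = 0.0630

The Yule-Walker equations for an AR(p) process read, in matrix form,
  Gamma_p phi = r_p,   with   (Gamma_p)_{ij} = gamma(|i - j|),
                       (r_p)_i = gamma(i),   i,j = 1..p.
Substitute the sample gammas (Toeplitz matrix and right-hand side of size 3):
  Gamma_p = [[1.5289, -0.8002, 0.762], [-0.8002, 1.5289, -0.8002], [0.762, -0.8002, 1.5289]]
  r_p     = [-0.8002, 0.762, -0.4597]
Written out (R1..R3):
  (R1) 1.5289 phi_1 - 0.8002 phi_2 + 0.762 phi_3 = -0.8002
  (R2) -0.8002 phi_1 + 1.5289 phi_2 - 0.8002 phi_3 = 0.762
  (R3) 0.762 phi_1 - 0.8002 phi_2 + 1.5289 phi_3 = -0.4597
Gaussian elimination:
  R2 <- R2 - (-0.8002/1.5289) R1 = R2 - (-0.523383) R1:  1.110089 phi_2 - 0.401382 phi_3 = 0.343189
  R3 <- R3 - (0.762/1.5289) R1 = R3 - (0.498398) R1:  -0.401382 phi_2 + 1.149121 phi_3 = -0.060882
  R3 <- R3 - (-0.401382/1.110089) R2 = R3 - (-0.361577) R2:  1.003991 phi_3 = 0.063207
Back-substitution:
  phi_hat_3 = 0.063207 / 1.003991 = 0.062956
  phi_hat_2 = (0.343189 - (-0.401382)(0.062956)) / 1.110089 = 0.331918
  phi_hat_1 = (-0.8002 - (-0.8002)(0.331918) - (0.762)(0.062956)) / 1.5289 = -0.38104
So phi_hat = [-0.3810, 0.3319, 0.0630].
Therefore phi_hat_3 = 0.0630.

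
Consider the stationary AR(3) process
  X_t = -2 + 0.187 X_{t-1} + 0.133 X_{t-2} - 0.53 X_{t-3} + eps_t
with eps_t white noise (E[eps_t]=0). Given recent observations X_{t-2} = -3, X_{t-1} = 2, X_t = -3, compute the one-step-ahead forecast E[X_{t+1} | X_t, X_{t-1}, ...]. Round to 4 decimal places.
E[X_{t+1} \mid \mathcal F_t] = -0.7050

For an AR(p) model X_t = c + sum_i phi_i X_{t-i} + eps_t, the
one-step-ahead conditional mean is
  E[X_{t+1} | X_t, ...] = c + sum_i phi_i X_{t+1-i}.
Substitute known values:
  E[X_{t+1} | ...] = -2 + (0.187) * (-3) + (0.133) * (2) + (-0.53) * (-3)
                   = -0.7050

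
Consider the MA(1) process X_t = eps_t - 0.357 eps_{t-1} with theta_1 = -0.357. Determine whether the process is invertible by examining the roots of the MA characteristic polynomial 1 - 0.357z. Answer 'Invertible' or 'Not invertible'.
\text{Invertible}

The MA(q) characteristic polynomial is P(z) = 1 - 0.357z.
Invertibility requires all roots to lie outside the unit circle, i.e. |z| > 1 for every root.
This is linear in z: 1 + (-0.357) z = 0  =>  z = -1/(-0.357) = 2.80112,  |z| = 2.80112.
Moduli of all roots: 2.8011.
All moduli strictly greater than 1? Yes.
Verdict: Invertible.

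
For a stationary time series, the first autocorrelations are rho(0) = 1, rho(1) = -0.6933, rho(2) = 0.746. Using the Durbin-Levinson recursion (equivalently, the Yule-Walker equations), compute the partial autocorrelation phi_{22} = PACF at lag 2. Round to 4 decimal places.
\phi_{22} = 0.5109

The PACF at lag k is phi_{kk}, the last component of the solution
to the Yule-Walker system G_k phi = r_k where
  (G_k)_{ij} = rho(|i - j|), (r_k)_i = rho(i), i,j = 1..k.
Equivalently, Durbin-Levinson gives phi_{kk} iteratively:
  phi_{11} = rho(1)
  phi_{kk} = [rho(k) - sum_{j=1..k-1} phi_{k-1,j} rho(k-j)]
            / [1 - sum_{j=1..k-1} phi_{k-1,j} rho(j)],
  phi_{k,j} = phi_{k-1,j} - phi_{kk} phi_{k-1,k-j},  j = 1..k-1.
Step k = 1:
  phi_11 = rho(1) = -0.6933.
Step k = 2:
  phi_22 = [rho(2) - phi_11 rho(1)] / [1 - phi_11 rho(1)] = [0.746 - (-0.6933)(-0.6933)] / [1 - (-0.6933)(-0.6933)]
         = 0.26533511 / 0.51933511 = 0.5109.
Therefore phi_{22} = 0.5109.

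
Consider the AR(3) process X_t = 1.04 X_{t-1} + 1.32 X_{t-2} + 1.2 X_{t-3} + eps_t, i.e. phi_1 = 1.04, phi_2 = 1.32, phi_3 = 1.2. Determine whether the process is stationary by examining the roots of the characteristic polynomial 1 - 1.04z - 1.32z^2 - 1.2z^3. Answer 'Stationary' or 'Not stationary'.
\text{Not stationary}

The AR(p) characteristic polynomial is P(z) = 1 - 1.04z - 1.32z^2 - 1.2z^3.
Stationarity requires all roots to lie outside the unit circle, i.e. |z| > 1 for every root.
Degree 3: look for a simple real root z0 first, then factor out (1 - z/z0) and solve the remaining quadratic.
Testing z0 = 0.5: P(0.5) = 1 + (-1.04)(0.5) + (-1.32)(0.5)^2 + (-1.2)(0.5)^3
  = 1 + (-0.52) + (-0.33) + (-0.15) = 0.  So z_0 = 0.5 is a root, |z_0| = 0.5.
Divide out the factor (1 - 2 z) = (1 - z/z0) (since 1/z0 = 2):
  P(z) = (1 - 2 z)(1 + (0.96) z + (0.6) z^2)
  [check: z-coef 0.96 - (2) = -1.04; z^2-coef 0.6 - (2)(0.96) = -1.32; z^3-coef -(2)(0.6) = -1.2.]
Remaining roots from the quadratic factor 1 + (0.96) z + (0.6) z^2:
  Set 1 + (0.96) z + (0.6) z^2 = 0, i.e. a z^2 + b z + c = 0 with a = 0.6, b = 0.96, c = 1.
  Discriminant D = b^2 - 4ac = (0.96)^2 - 4*(0.6)*1 = 0.9216 - (2.4) = -1.4784.
  D < 0, so the roots are the complex-conjugate pair z = (-b +/- i sqrt(-D)) / (2a) = -0.8 +/- 1.0132i.
  For a conjugate pair |z|^2 = z * conj(z) = (product of roots) = c/a = 1/(0.6) = 1.666667, so |z| = sqrt(1.666667) = 1.291 for both roots.
Moduli of all roots: 0.5000, 1.2910, 1.2910.
All moduli strictly greater than 1? No.
Verdict: Not stationary.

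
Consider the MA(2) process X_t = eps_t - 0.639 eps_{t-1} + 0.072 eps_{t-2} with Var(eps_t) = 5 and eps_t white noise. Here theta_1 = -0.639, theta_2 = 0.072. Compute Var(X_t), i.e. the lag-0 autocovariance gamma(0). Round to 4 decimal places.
\gamma(0) = 7.0675

For an MA(q) process X_t = eps_t + sum_i theta_i eps_{t-i} with
Var(eps_t) = sigma^2, the variance is
  gamma(0) = sigma^2 * (1 + sum_i theta_i^2).
  sum_i theta_i^2 = (-0.639)^2 + (0.072)^2 = 0.408321 + 0.005184 = 0.413505.
  gamma(0) = 5 * (1 + 0.413505) = 5 * 1.413505 = 7.067525, which rounds to 7.0675.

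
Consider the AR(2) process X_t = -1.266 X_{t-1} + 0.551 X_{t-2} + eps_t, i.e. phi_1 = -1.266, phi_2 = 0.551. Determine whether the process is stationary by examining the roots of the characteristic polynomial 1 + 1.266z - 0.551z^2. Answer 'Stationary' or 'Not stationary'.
\text{Not stationary}

The AR(p) characteristic polynomial is P(z) = 1 + 1.266z - 0.551z^2.
Stationarity requires all roots to lie outside the unit circle, i.e. |z| > 1 for every root.
Set 1 + (1.266) z + (-0.551) z^2 = 0, i.e. a z^2 + b z + c = 0 with a = -0.551, b = 1.266, c = 1.
Discriminant D = b^2 - 4ac = (1.266)^2 - 4*(-0.551)*1 = 1.602756 - (-2.204) = 3.806756.
D >= 0, so the roots are real: z = (-b +/- sqrt(D)) / (2a) = (-1.266 +/- 1.951091) / (-1.102).
  z_1 = (-1.266 + 1.951091) / (-1.102) = -0.6217,   |z_1| = 0.6217.
  z_2 = (-1.266 - 1.951091) / (-1.102) = 2.9193,   |z_2| = 2.9193.
Moduli of all roots: 0.6217, 2.9193.
All moduli strictly greater than 1? No.
Verdict: Not stationary.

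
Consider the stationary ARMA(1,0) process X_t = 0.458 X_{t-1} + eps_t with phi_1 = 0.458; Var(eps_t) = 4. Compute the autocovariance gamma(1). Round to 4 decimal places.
\gamma(1) = 2.3183

Multiply the model equation by X_{t-k} and take expectations. With theta_0 = psi_0 = 1 and psi_j the MA(infinity) weights, this gives
  gamma(k) - sum_i phi_i gamma(k-i) = c_k,
  c_k = sigma^2 * sum_{j=k..q} theta_j psi_{j-k}   (c_k = 0 for k > q),
using gamma(-m) = gamma(m).
Pure AR (q = 0): c_0 = sigma^2 = 4, c_k = 0 for k >= 1.
Equations for k = 0 and k = 1 (AR order 1):
  gamma(0) = phi_1 gamma(1) + c_0
  gamma(1) = phi_1 gamma(0) + c_1
Substituting the second into the first: gamma(0) (1 - phi_1^2) = c_0 + phi_1 c_1, so
  gamma(0) = c_0 / (1 - phi_1^2) = 4 / (1 - (0.458)^2) = 4 / 0.790236 = 5.061779.
  gamma(1) = phi_1 gamma(0) = (0.458)(5.061779) = 2.318295.
Therefore gamma(1) = 2.3183 (to 4 decimal places).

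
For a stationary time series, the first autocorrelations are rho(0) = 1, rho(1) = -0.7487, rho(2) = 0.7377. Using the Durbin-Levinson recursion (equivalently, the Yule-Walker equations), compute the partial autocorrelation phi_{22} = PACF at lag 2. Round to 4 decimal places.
\phi_{22} = 0.4031

The PACF at lag k is phi_{kk}, the last component of the solution
to the Yule-Walker system G_k phi = r_k where
  (G_k)_{ij} = rho(|i - j|), (r_k)_i = rho(i), i,j = 1..k.
Equivalently, Durbin-Levinson gives phi_{kk} iteratively:
  phi_{11} = rho(1)
  phi_{kk} = [rho(k) - sum_{j=1..k-1} phi_{k-1,j} rho(k-j)]
            / [1 - sum_{j=1..k-1} phi_{k-1,j} rho(j)],
  phi_{k,j} = phi_{k-1,j} - phi_{kk} phi_{k-1,k-j},  j = 1..k-1.
Step k = 1:
  phi_11 = rho(1) = -0.7487.
Step k = 2:
  phi_22 = [rho(2) - phi_11 rho(1)] / [1 - phi_11 rho(1)] = [0.7377 - (-0.7487)(-0.7487)] / [1 - (-0.7487)(-0.7487)]
         = 0.17714831 / 0.43944831 = 0.4031.
Therefore phi_{22} = 0.4031.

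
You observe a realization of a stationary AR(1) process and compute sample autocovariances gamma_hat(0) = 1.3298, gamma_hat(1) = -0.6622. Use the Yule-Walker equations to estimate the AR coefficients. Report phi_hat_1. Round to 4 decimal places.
\hat\phi_{1} = -0.4980

The Yule-Walker equations for an AR(p) process read, in matrix form,
  Gamma_p phi = r_p,   with   (Gamma_p)_{ij} = gamma(|i - j|),
                       (r_p)_i = gamma(i),   i,j = 1..p.
Substitute the sample gammas (Toeplitz matrix and right-hand side of size 1):
  Gamma_p = [[1.3298]]
  r_p     = [-0.6622]
With p = 1 this is the single equation gamma(0) phi_1 = gamma(1):
  phi_hat_1 = gamma(1) / gamma(0) = -0.6622 / 1.3298 = -0.4980.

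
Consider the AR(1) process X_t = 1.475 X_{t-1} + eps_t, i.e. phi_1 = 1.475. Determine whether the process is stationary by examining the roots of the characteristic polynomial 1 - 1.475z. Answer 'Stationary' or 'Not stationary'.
\text{Not stationary}

The AR(p) characteristic polynomial is P(z) = 1 - 1.475z.
Stationarity requires all roots to lie outside the unit circle, i.e. |z| > 1 for every root.
This is linear in z: 1 + (-1.475) z = 0  =>  z = -1/(-1.475) = 0.677966,  |z| = 0.677966.
Moduli of all roots: 0.6780.
All moduli strictly greater than 1? No.
Verdict: Not stationary.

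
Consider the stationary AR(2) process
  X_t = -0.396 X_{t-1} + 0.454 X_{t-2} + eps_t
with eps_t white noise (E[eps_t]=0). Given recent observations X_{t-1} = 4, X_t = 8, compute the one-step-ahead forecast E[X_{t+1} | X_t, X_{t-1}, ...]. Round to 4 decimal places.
E[X_{t+1} \mid \mathcal F_t] = -1.3520

For an AR(p) model X_t = c + sum_i phi_i X_{t-i} + eps_t, the
one-step-ahead conditional mean is
  E[X_{t+1} | X_t, ...] = c + sum_i phi_i X_{t+1-i}.
Substitute known values:
  E[X_{t+1} | ...] = (-0.396) * (8) + (0.454) * (4)
                   = -1.3520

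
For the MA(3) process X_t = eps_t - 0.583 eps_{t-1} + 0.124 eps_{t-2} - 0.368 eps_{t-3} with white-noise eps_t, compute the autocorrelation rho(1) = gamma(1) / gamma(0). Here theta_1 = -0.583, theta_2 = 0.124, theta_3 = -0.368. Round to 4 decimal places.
\rho(1) = -0.4702

For an MA(q) process with theta_0 = 1, the autocovariance is
  gamma(k) = sigma^2 * sum_{i=0..q-k} theta_i * theta_{i+k},
and rho(k) = gamma(k) / gamma(0). Sigma^2 cancels.
  numerator   = (1)*(-0.583) + (-0.583)*(0.124) + (0.124)*(-0.368) = -0.700924.
  denominator = (1)^2 + (-0.583)^2 + (0.124)^2 + (-0.368)^2 = 1.490689.
  rho(1) = -0.700924 / 1.490689 = -0.4702.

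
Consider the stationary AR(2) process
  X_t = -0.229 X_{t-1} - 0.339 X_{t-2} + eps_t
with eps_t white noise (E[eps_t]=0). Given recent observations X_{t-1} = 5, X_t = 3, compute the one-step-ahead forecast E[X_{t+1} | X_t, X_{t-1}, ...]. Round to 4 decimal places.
E[X_{t+1} \mid \mathcal F_t] = -2.3820

For an AR(p) model X_t = c + sum_i phi_i X_{t-i} + eps_t, the
one-step-ahead conditional mean is
  E[X_{t+1} | X_t, ...] = c + sum_i phi_i X_{t+1-i}.
Substitute known values:
  E[X_{t+1} | ...] = (-0.229) * (3) + (-0.339) * (5)
                   = -2.3820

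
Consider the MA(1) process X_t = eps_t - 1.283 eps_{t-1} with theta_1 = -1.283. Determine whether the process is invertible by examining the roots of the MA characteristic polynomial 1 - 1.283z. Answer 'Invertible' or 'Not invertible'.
\text{Not invertible}

The MA(q) characteristic polynomial is P(z) = 1 - 1.283z.
Invertibility requires all roots to lie outside the unit circle, i.e. |z| > 1 for every root.
This is linear in z: 1 + (-1.283) z = 0  =>  z = -1/(-1.283) = 0.779423,  |z| = 0.779423.
Moduli of all roots: 0.7794.
All moduli strictly greater than 1? No.
Verdict: Not invertible.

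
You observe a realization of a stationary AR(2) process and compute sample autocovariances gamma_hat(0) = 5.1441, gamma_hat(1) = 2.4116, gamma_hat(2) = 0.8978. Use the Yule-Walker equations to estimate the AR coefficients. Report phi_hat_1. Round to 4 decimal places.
\hat\phi_{1} = 0.4960

The Yule-Walker equations for an AR(p) process read, in matrix form,
  Gamma_p phi = r_p,   with   (Gamma_p)_{ij} = gamma(|i - j|),
                       (r_p)_i = gamma(i),   i,j = 1..p.
Substitute the sample gammas (Toeplitz matrix and right-hand side of size 2):
  Gamma_p = [[5.1441, 2.4116], [2.4116, 5.1441]]
  r_p     = [2.4116, 0.8978]
Written out:
  5.1441 phi_1 + 2.4116 phi_2 = 2.4116
  2.4116 phi_1 + 5.1441 phi_2 = 0.8978
Solve by Cramer's rule:
  det = gamma(0)^2 - gamma(1)^2 = (5.1441)^2 - (2.4116)^2 = 26.46176481 - 5.81581456 = 20.64595025
  phi_hat_1 = [gamma(1) gamma(0) - gamma(1) gamma(2)] / det = [(2.4116)(5.1441) - (2.4116)(0.8978)] / 20.64595025 = 10.24037708 / 20.64595025 = 0.496
  phi_hat_2 = [gamma(0) gamma(2) - gamma(1)^2] / det = [(5.1441)(0.8978) - (2.4116)^2] / 20.64595025 = -1.19744158 / 20.64595025 = -0.058
So phi_hat = [0.4960, -0.0580].
Therefore phi_hat_1 = 0.4960.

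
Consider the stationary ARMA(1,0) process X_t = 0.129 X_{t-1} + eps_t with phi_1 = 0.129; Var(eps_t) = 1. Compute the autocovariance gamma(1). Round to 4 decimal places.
\gamma(1) = 0.1312

Multiply the model equation by X_{t-k} and take expectations. With theta_0 = psi_0 = 1 and psi_j the MA(infinity) weights, this gives
  gamma(k) - sum_i phi_i gamma(k-i) = c_k,
  c_k = sigma^2 * sum_{j=k..q} theta_j psi_{j-k}   (c_k = 0 for k > q),
using gamma(-m) = gamma(m).
Pure AR (q = 0): c_0 = sigma^2 = 1, c_k = 0 for k >= 1.
Equations for k = 0 and k = 1 (AR order 1):
  gamma(0) = phi_1 gamma(1) + c_0
  gamma(1) = phi_1 gamma(0) + c_1
Substituting the second into the first: gamma(0) (1 - phi_1^2) = c_0 + phi_1 c_1, so
  gamma(0) = c_0 / (1 - phi_1^2) = 1 / (1 - (0.129)^2) = 1 / 0.983359 = 1.016923.
  gamma(1) = phi_1 gamma(0) = (0.129)(1.016923) = 0.131183.
Therefore gamma(1) = 0.1312 (to 4 decimal places).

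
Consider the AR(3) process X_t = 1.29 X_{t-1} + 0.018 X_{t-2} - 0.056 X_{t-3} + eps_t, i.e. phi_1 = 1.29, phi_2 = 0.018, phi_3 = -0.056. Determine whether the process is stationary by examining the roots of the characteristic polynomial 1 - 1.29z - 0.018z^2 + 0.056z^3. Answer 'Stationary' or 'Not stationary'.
\text{Not stationary}

The AR(p) characteristic polynomial is P(z) = 1 - 1.29z - 0.018z^2 + 0.056z^3.
Stationarity requires all roots to lie outside the unit circle, i.e. |z| > 1 for every root.
Degree 3: look for a simple real root z0 first, then factor out (1 - z/z0) and solve the remaining quadratic.
Testing z0 = -5: P(-5) = 1 + (-1.29)(-5) + (-0.018)(-5)^2 + (0.056)(-5)^3
  = 1 + (6.45) + (-0.45) + (-7) = 0.  So z_0 = -5 is a root, |z_0| = 5.
Divide out the factor (1 + 0.2 z) = (1 - z/z0) (since 1/z0 = -0.2):
  P(z) = (1 + 0.2 z)(1 + (-1.49) z + (0.28) z^2)
  [check: z-coef -1.49 - (-0.2) = -1.29; z^2-coef 0.28 - (-0.2)(-1.49) = -0.018; z^3-coef -(-0.2)(0.28) = 0.056.]
Remaining roots from the quadratic factor 1 + (-1.49) z + (0.28) z^2:
  Set 1 + (-1.49) z + (0.28) z^2 = 0, i.e. a z^2 + b z + c = 0 with a = 0.28, b = -1.49, c = 1.
  Discriminant D = b^2 - 4ac = (-1.49)^2 - 4*(0.28)*1 = 2.2201 - (1.12) = 1.1001.
  D >= 0, so the roots are real: z = (-b +/- sqrt(D)) / (2a) = (1.49 +/- 1.048857) / (0.56).
    z_1 = (1.49 + 1.048857) / (0.56) = 4.5337,   |z_1| = 4.5337.
    z_2 = (1.49 - 1.048857) / (0.56) = 0.7878,   |z_2| = 0.7878.
Moduli of all roots: 5.0000, 4.5337, 0.7878.
All moduli strictly greater than 1? No.
Verdict: Not stationary.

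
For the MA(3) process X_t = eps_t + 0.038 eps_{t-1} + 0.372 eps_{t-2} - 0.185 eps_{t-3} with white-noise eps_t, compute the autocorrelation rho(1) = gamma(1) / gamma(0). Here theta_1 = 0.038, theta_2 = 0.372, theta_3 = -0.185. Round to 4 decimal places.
\rho(1) = -0.0142

For an MA(q) process with theta_0 = 1, the autocovariance is
  gamma(k) = sigma^2 * sum_{i=0..q-k} theta_i * theta_{i+k},
and rho(k) = gamma(k) / gamma(0). Sigma^2 cancels.
  numerator   = (1)*(0.038) + (0.038)*(0.372) + (0.372)*(-0.185) = -0.016684.
  denominator = (1)^2 + (0.038)^2 + (0.372)^2 + (-0.185)^2 = 1.174053.
  rho(1) = -0.016684 / 1.174053 = -0.0142.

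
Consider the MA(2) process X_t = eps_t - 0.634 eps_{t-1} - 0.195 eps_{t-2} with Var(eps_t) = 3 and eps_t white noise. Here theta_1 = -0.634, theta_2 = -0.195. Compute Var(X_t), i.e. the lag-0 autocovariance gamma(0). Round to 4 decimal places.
\gamma(0) = 4.3199

For an MA(q) process X_t = eps_t + sum_i theta_i eps_{t-i} with
Var(eps_t) = sigma^2, the variance is
  gamma(0) = sigma^2 * (1 + sum_i theta_i^2).
  sum_i theta_i^2 = (-0.634)^2 + (-0.195)^2 = 0.401956 + 0.038025 = 0.439981.
  gamma(0) = 3 * (1 + 0.439981) = 3 * 1.439981 = 4.319943, which rounds to 4.3199.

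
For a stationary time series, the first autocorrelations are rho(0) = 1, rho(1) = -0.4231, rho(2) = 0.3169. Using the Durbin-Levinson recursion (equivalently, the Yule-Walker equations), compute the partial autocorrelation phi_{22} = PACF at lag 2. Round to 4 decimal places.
\phi_{22} = 0.1680

The PACF at lag k is phi_{kk}, the last component of the solution
to the Yule-Walker system G_k phi = r_k where
  (G_k)_{ij} = rho(|i - j|), (r_k)_i = rho(i), i,j = 1..k.
Equivalently, Durbin-Levinson gives phi_{kk} iteratively:
  phi_{11} = rho(1)
  phi_{kk} = [rho(k) - sum_{j=1..k-1} phi_{k-1,j} rho(k-j)]
            / [1 - sum_{j=1..k-1} phi_{k-1,j} rho(j)],
  phi_{k,j} = phi_{k-1,j} - phi_{kk} phi_{k-1,k-j},  j = 1..k-1.
Step k = 1:
  phi_11 = rho(1) = -0.4231.
Step k = 2:
  phi_22 = [rho(2) - phi_11 rho(1)] / [1 - phi_11 rho(1)] = [0.3169 - (-0.4231)(-0.4231)] / [1 - (-0.4231)(-0.4231)]
         = 0.13788639 / 0.82098639 = 0.168.
Therefore phi_{22} = 0.1680.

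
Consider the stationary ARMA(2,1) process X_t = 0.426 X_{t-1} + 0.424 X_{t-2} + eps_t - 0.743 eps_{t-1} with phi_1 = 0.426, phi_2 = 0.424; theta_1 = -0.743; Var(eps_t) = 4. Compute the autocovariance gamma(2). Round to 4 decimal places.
\gamma(2) = 1.4062

Multiply the model equation by X_{t-k} and take expectations. With theta_0 = psi_0 = 1 and psi_j the MA(infinity) weights, this gives
  gamma(k) - sum_i phi_i gamma(k-i) = c_k,
  c_k = sigma^2 * sum_{j=k..q} theta_j psi_{j-k}   (c_k = 0 for k > q),
using gamma(-m) = gamma(m).
psi-weights needed (psi_j = theta_j + sum_i phi_i psi_{j-i}):
  psi_1 = theta_1 + phi_1 = -0.743 + (0.426) = -0.317
Right-hand sides:
  c_0 = sigma^2 (1 + theta_1 psi_1) = 4 * (1 + (-0.743)(-0.317)) = 4 * 1.235531 = 4.942124
  c_1 = sigma^2 theta_1 = 4 * (-0.743) = -2.972
  c_2 = 0
Equations for k = 0, 1, 2 (AR order 2, c_2 = 0):
  (E0) gamma(0) = phi_1 gamma(1) + phi_2 gamma(2) + c_0
  (E1) gamma(1) = phi_1 gamma(0) + phi_2 gamma(1) + c_1
  (E2) gamma(2) = phi_1 gamma(1) + phi_2 gamma(0)
From (E1): gamma(1) = A gamma(0) + B with
  A = phi_1 / (1 - phi_2) = 0.426 / 0.576 = 0.739583,   B = c_1 / (1 - phi_2) = -2.972 / 0.576 = -5.159722.
Insert (E2) into (E0): gamma(0) (1 - phi_2^2) = phi_1 (1 + phi_2) gamma(1) + c_0.
  phi_1 (1 + phi_2) = (0.426)(1.424) = 0.606624,   1 - phi_2^2 = 0.820224.
Replace gamma(1) by A gamma(0) + B and collect gamma(0):
  gamma(0) [0.820224 - (0.606624)(0.739583)] = (0.606624)(-5.159722) + 4.942124
  gamma(0) * 0.371575 = 1.812113
  gamma(0) = 1.812113 / 0.371575 = 4.876842.
  gamma(1) = A gamma(0) + B = (0.739583)(4.876842) + (-5.159722) = -1.552891.
  gamma(2) = phi_1 gamma(1) + phi_2 gamma(0) = (0.426)(-1.552891) + (0.424)(4.876842) = 1.40625.
Therefore gamma(2) = 1.4062 (to 4 decimal places).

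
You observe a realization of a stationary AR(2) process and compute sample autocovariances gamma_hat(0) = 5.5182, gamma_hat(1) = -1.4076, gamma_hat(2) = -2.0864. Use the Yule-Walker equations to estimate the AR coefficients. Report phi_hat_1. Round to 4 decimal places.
\hat\phi_{1} = -0.3760

The Yule-Walker equations for an AR(p) process read, in matrix form,
  Gamma_p phi = r_p,   with   (Gamma_p)_{ij} = gamma(|i - j|),
                       (r_p)_i = gamma(i),   i,j = 1..p.
Substitute the sample gammas (Toeplitz matrix and right-hand side of size 2):
  Gamma_p = [[5.5182, -1.4076], [-1.4076, 5.5182]]
  r_p     = [-1.4076, -2.0864]
Written out:
  5.5182 phi_1 - 1.4076 phi_2 = -1.4076
  -1.4076 phi_1 + 5.5182 phi_2 = -2.0864
Solve by Cramer's rule:
  det = gamma(0)^2 - gamma(1)^2 = (5.5182)^2 - (-1.4076)^2 = 30.45053124 - 1.98133776 = 28.46919348
  phi_hat_1 = [gamma(1) gamma(0) - gamma(1) gamma(2)] / det = [(-1.4076)(5.5182) - (-1.4076)(-2.0864)] / 28.46919348 = -10.70423496 / 28.46919348 = -0.376
  phi_hat_2 = [gamma(0) gamma(2) - gamma(1)^2] / det = [(5.5182)(-2.0864) - (-1.4076)^2] / 28.46919348 = -13.49451024 / 28.46919348 = -0.474
So phi_hat = [-0.3760, -0.4740].
Therefore phi_hat_1 = -0.3760.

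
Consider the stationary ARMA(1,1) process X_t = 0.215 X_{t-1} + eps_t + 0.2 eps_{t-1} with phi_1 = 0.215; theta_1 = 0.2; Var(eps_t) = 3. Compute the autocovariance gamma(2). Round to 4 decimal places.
\gamma(2) = 0.2927

Multiply the model equation by X_{t-k} and take expectations. With theta_0 = psi_0 = 1 and psi_j the MA(infinity) weights, this gives
  gamma(k) - sum_i phi_i gamma(k-i) = c_k,
  c_k = sigma^2 * sum_{j=k..q} theta_j psi_{j-k}   (c_k = 0 for k > q),
using gamma(-m) = gamma(m).
psi-weights needed (psi_j = theta_j + sum_i phi_i psi_{j-i}):
  psi_1 = theta_1 + phi_1 = 0.2 + (0.215) = 0.415
Right-hand sides:
  c_0 = sigma^2 (1 + theta_1 psi_1) = 3 * (1 + (0.2)(0.415)) = 3 * 1.083 = 3.249
  c_1 = sigma^2 theta_1 = 3 * (0.2) = 0.6
  c_2 = 0
Equations for k = 0 and k = 1 (AR order 1):
  gamma(0) = phi_1 gamma(1) + c_0
  gamma(1) = phi_1 gamma(0) + c_1
Substituting the second into the first: gamma(0) (1 - phi_1^2) = c_0 + phi_1 c_1, so
  gamma(0) = (c_0 + phi_1 c_1) / (1 - phi_1^2) = (3.249 + (0.215)(0.6)) / (1 - (0.215)^2) = 3.378 / 0.953775 = 3.541716.
  gamma(1) = phi_1 gamma(0) + c_1 = (0.215)(3.541716) + (0.6) = 1.361469.
For k = 2 (> q): gamma(2) = phi_1 gamma(1) = (0.215)(1.361469) = 0.292716.
Therefore gamma(2) = 0.2927 (to 4 decimal places).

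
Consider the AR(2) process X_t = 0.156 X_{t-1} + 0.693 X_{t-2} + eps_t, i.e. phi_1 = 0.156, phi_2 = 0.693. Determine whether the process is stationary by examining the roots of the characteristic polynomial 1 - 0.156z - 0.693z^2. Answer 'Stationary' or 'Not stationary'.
\text{Stationary}

The AR(p) characteristic polynomial is P(z) = 1 - 0.156z - 0.693z^2.
Stationarity requires all roots to lie outside the unit circle, i.e. |z| > 1 for every root.
Set 1 + (-0.156) z + (-0.693) z^2 = 0, i.e. a z^2 + b z + c = 0 with a = -0.693, b = -0.156, c = 1.
Discriminant D = b^2 - 4ac = (-0.156)^2 - 4*(-0.693)*1 = 0.024336 - (-2.772) = 2.796336.
D >= 0, so the roots are real: z = (-b +/- sqrt(D)) / (2a) = (0.156 +/- 1.672225) / (-1.386).
  z_1 = (0.156 + 1.672225) / (-1.386) = -1.3191,   |z_1| = 1.3191.
  z_2 = (0.156 - 1.672225) / (-1.386) = 1.094,   |z_2| = 1.094.
Moduli of all roots: 1.3191, 1.0940.
All moduli strictly greater than 1? Yes.
Verdict: Stationary.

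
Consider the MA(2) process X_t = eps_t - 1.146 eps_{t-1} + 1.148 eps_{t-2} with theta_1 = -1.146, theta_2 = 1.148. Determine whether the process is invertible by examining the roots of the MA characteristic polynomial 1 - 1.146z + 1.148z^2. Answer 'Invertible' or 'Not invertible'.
\text{Not invertible}

The MA(q) characteristic polynomial is P(z) = 1 - 1.146z + 1.148z^2.
Invertibility requires all roots to lie outside the unit circle, i.e. |z| > 1 for every root.
Set 1 + (-1.146) z + (1.148) z^2 = 0, i.e. a z^2 + b z + c = 0 with a = 1.148, b = -1.146, c = 1.
Discriminant D = b^2 - 4ac = (-1.146)^2 - 4*(1.148)*1 = 1.313316 - (4.592) = -3.278684.
D < 0, so the roots are the complex-conjugate pair z = (-b +/- i sqrt(-D)) / (2a) = 0.4991 +/- 0.7886i.
For a conjugate pair |z|^2 = z * conj(z) = (product of roots) = c/a = 1/(1.148) = 0.87108, so |z| = sqrt(0.87108) = 0.9333 for both roots.
Moduli of all roots: 0.9333, 0.9333.
All moduli strictly greater than 1? No.
Verdict: Not invertible.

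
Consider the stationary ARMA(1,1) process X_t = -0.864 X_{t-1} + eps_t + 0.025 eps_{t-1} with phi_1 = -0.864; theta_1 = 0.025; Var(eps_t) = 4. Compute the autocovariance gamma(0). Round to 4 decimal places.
\gamma(0) = 15.1071

Multiply the model equation by X_{t-k} and take expectations. With theta_0 = psi_0 = 1 and psi_j the MA(infinity) weights, this gives
  gamma(k) - sum_i phi_i gamma(k-i) = c_k,
  c_k = sigma^2 * sum_{j=k..q} theta_j psi_{j-k}   (c_k = 0 for k > q),
using gamma(-m) = gamma(m).
psi-weights needed (psi_j = theta_j + sum_i phi_i psi_{j-i}):
  psi_1 = theta_1 + phi_1 = 0.025 + (-0.864) = -0.839
Right-hand sides:
  c_0 = sigma^2 (1 + theta_1 psi_1) = 4 * (1 + (0.025)(-0.839)) = 4 * 0.979025 = 3.9161
  c_1 = sigma^2 theta_1 = 4 * (0.025) = 0.1
  c_2 = 0
Equations for k = 0 and k = 1 (AR order 1):
  gamma(0) = phi_1 gamma(1) + c_0
  gamma(1) = phi_1 gamma(0) + c_1
Substituting the second into the first: gamma(0) (1 - phi_1^2) = c_0 + phi_1 c_1, so
  gamma(0) = (c_0 + phi_1 c_1) / (1 - phi_1^2) = (3.9161 + (-0.864)(0.1)) / (1 - (-0.864)^2) = 3.8297 / 0.253504 = 15.107059.
Therefore gamma(0) = 15.1071 (to 4 decimal places).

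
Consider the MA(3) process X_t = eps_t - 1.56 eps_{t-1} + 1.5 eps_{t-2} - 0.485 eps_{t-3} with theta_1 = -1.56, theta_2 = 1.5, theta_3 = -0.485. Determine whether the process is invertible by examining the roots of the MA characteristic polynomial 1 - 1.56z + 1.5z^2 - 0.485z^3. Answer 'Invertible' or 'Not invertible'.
\text{Invertible}

The MA(q) characteristic polynomial is P(z) = 1 - 1.56z + 1.5z^2 - 0.485z^3.
Invertibility requires all roots to lie outside the unit circle, i.e. |z| > 1 for every root.
Degree 3: look for a simple real root z0 first, then factor out (1 - z/z0) and solve the remaining quadratic.
Testing z0 = 2: P(2) = 1 + (-1.56)(2) + (1.5)(2)^2 + (-0.485)(2)^3
  = 1 + (-3.12) + (6) + (-3.88) = 0.  So z_0 = 2 is a root, |z_0| = 2.
Divide out the factor (1 - 0.5 z) = (1 - z/z0) (since 1/z0 = 0.5):
  P(z) = (1 - 0.5 z)(1 + (-1.06) z + (0.97) z^2)
  [check: z-coef -1.06 - (0.5) = -1.56; z^2-coef 0.97 - (0.5)(-1.06) = 1.5; z^3-coef -(0.5)(0.97) = -0.485.]
Remaining roots from the quadratic factor 1 + (-1.06) z + (0.97) z^2:
  Set 1 + (-1.06) z + (0.97) z^2 = 0, i.e. a z^2 + b z + c = 0 with a = 0.97, b = -1.06, c = 1.
  Discriminant D = b^2 - 4ac = (-1.06)^2 - 4*(0.97)*1 = 1.1236 - (3.88) = -2.7564.
  D < 0, so the roots are the complex-conjugate pair z = (-b +/- i sqrt(-D)) / (2a) = 0.5464 +/- 0.8558i.
  For a conjugate pair |z|^2 = z * conj(z) = (product of roots) = c/a = 1/(0.97) = 1.030928, so |z| = sqrt(1.030928) = 1.0153 for both roots.
Moduli of all roots: 2.0000, 1.0153, 1.0153.
All moduli strictly greater than 1? Yes.
Verdict: Invertible.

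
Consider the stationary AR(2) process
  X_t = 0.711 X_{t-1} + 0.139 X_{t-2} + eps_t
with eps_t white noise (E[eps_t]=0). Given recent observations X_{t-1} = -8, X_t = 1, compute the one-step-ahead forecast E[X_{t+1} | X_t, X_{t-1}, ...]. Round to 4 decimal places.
E[X_{t+1} \mid \mathcal F_t] = -0.4010

For an AR(p) model X_t = c + sum_i phi_i X_{t-i} + eps_t, the
one-step-ahead conditional mean is
  E[X_{t+1} | X_t, ...] = c + sum_i phi_i X_{t+1-i}.
Substitute known values:
  E[X_{t+1} | ...] = (0.711) * (1) + (0.139) * (-8)
                   = -0.4010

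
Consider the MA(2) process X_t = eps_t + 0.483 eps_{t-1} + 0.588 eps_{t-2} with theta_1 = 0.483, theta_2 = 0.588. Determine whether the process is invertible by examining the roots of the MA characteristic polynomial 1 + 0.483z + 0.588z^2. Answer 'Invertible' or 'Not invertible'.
\text{Invertible}

The MA(q) characteristic polynomial is P(z) = 1 + 0.483z + 0.588z^2.
Invertibility requires all roots to lie outside the unit circle, i.e. |z| > 1 for every root.
Set 1 + (0.483) z + (0.588) z^2 = 0, i.e. a z^2 + b z + c = 0 with a = 0.588, b = 0.483, c = 1.
Discriminant D = b^2 - 4ac = (0.483)^2 - 4*(0.588)*1 = 0.233289 - (2.352) = -2.118711.
D < 0, so the roots are the complex-conjugate pair z = (-b +/- i sqrt(-D)) / (2a) = -0.4107 +/- 1.2377i.
For a conjugate pair |z|^2 = z * conj(z) = (product of roots) = c/a = 1/(0.588) = 1.70068, so |z| = sqrt(1.70068) = 1.3041 for both roots.
Moduli of all roots: 1.3041, 1.3041.
All moduli strictly greater than 1? Yes.
Verdict: Invertible.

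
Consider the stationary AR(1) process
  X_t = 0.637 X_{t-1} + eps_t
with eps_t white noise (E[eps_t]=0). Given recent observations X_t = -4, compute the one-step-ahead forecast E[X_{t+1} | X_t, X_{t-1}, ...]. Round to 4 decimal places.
E[X_{t+1} \mid \mathcal F_t] = -2.5480

For an AR(p) model X_t = c + sum_i phi_i X_{t-i} + eps_t, the
one-step-ahead conditional mean is
  E[X_{t+1} | X_t, ...] = c + sum_i phi_i X_{t+1-i}.
Substitute known values:
  E[X_{t+1} | ...] = (0.637) * (-4)
                   = -2.5480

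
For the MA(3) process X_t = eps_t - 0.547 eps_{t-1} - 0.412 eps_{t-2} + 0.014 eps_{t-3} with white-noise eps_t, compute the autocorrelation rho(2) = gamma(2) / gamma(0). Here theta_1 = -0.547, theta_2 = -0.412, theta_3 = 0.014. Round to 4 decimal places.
\rho(2) = -0.2856

For an MA(q) process with theta_0 = 1, the autocovariance is
  gamma(k) = sigma^2 * sum_{i=0..q-k} theta_i * theta_{i+k},
and rho(k) = gamma(k) / gamma(0). Sigma^2 cancels.
  numerator   = (1)*(-0.412) + (-0.547)*(0.014) = -0.419658.
  denominator = (1)^2 + (-0.547)^2 + (-0.412)^2 + (0.014)^2 = 1.469149.
  rho(2) = -0.419658 / 1.469149 = -0.2856.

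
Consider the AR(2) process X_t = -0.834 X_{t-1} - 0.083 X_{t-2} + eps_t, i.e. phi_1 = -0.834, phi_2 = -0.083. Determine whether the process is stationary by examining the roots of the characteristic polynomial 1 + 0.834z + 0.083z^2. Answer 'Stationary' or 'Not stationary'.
\text{Stationary}

The AR(p) characteristic polynomial is P(z) = 1 + 0.834z + 0.083z^2.
Stationarity requires all roots to lie outside the unit circle, i.e. |z| > 1 for every root.
Set 1 + (0.834) z + (0.083) z^2 = 0, i.e. a z^2 + b z + c = 0 with a = 0.083, b = 0.834, c = 1.
Discriminant D = b^2 - 4ac = (0.834)^2 - 4*(0.083)*1 = 0.695556 - (0.332) = 0.363556.
D >= 0, so the roots are real: z = (-b +/- sqrt(D)) / (2a) = (-0.834 +/- 0.602956) / (0.166).
  z_1 = (-0.834 + 0.602956) / (0.166) = -1.3918,   |z_1| = 1.3918.
  z_2 = (-0.834 - 0.602956) / (0.166) = -8.6564,   |z_2| = 8.6564.
Moduli of all roots: 1.3918, 8.6564.
All moduli strictly greater than 1? Yes.
Verdict: Stationary.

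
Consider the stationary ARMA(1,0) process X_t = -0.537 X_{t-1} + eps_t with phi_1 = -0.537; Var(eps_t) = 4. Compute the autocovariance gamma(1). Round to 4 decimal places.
\gamma(1) = -3.0184

Multiply the model equation by X_{t-k} and take expectations. With theta_0 = psi_0 = 1 and psi_j the MA(infinity) weights, this gives
  gamma(k) - sum_i phi_i gamma(k-i) = c_k,
  c_k = sigma^2 * sum_{j=k..q} theta_j psi_{j-k}   (c_k = 0 for k > q),
using gamma(-m) = gamma(m).
Pure AR (q = 0): c_0 = sigma^2 = 4, c_k = 0 for k >= 1.
Equations for k = 0 and k = 1 (AR order 1):
  gamma(0) = phi_1 gamma(1) + c_0
  gamma(1) = phi_1 gamma(0) + c_1
Substituting the second into the first: gamma(0) (1 - phi_1^2) = c_0 + phi_1 c_1, so
  gamma(0) = c_0 / (1 - phi_1^2) = 4 / (1 - (-0.537)^2) = 4 / 0.711631 = 5.620891.
  gamma(1) = phi_1 gamma(0) = (-0.537)(5.620891) = -3.018418.
Therefore gamma(1) = -3.0184 (to 4 decimal places).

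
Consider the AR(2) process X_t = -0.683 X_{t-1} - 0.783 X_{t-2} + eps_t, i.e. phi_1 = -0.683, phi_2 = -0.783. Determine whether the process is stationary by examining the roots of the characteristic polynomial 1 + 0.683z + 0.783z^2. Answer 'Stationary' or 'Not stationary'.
\text{Stationary}

The AR(p) characteristic polynomial is P(z) = 1 + 0.683z + 0.783z^2.
Stationarity requires all roots to lie outside the unit circle, i.e. |z| > 1 for every root.
Set 1 + (0.683) z + (0.783) z^2 = 0, i.e. a z^2 + b z + c = 0 with a = 0.783, b = 0.683, c = 1.
Discriminant D = b^2 - 4ac = (0.683)^2 - 4*(0.783)*1 = 0.466489 - (3.132) = -2.665511.
D < 0, so the roots are the complex-conjugate pair z = (-b +/- i sqrt(-D)) / (2a) = -0.4361 +/- 1.0426i.
For a conjugate pair |z|^2 = z * conj(z) = (product of roots) = c/a = 1/(0.783) = 1.277139, so |z| = sqrt(1.277139) = 1.1301 for both roots.
Moduli of all roots: 1.1301, 1.1301.
All moduli strictly greater than 1? Yes.
Verdict: Stationary.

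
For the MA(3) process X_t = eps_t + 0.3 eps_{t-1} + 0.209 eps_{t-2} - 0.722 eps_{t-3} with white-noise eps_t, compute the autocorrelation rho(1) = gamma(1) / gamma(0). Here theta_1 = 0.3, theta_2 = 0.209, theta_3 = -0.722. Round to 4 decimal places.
\rho(1) = 0.1280

For an MA(q) process with theta_0 = 1, the autocovariance is
  gamma(k) = sigma^2 * sum_{i=0..q-k} theta_i * theta_{i+k},
and rho(k) = gamma(k) / gamma(0). Sigma^2 cancels.
  numerator   = (1)*(0.3) + (0.3)*(0.209) + (0.209)*(-0.722) = 0.211802.
  denominator = (1)^2 + (0.3)^2 + (0.209)^2 + (-0.722)^2 = 1.654965.
  rho(1) = 0.211802 / 1.654965 = 0.1280.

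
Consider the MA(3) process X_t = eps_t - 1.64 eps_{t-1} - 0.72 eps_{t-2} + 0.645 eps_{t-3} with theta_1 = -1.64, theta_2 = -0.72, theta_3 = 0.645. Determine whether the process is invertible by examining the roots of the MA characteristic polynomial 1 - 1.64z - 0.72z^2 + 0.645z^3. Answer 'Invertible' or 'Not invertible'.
\text{Not invertible}

The MA(q) characteristic polynomial is P(z) = 1 - 1.64z - 0.72z^2 + 0.645z^3.
Invertibility requires all roots to lie outside the unit circle, i.e. |z| > 1 for every root.
Degree 3: look for a simple real root z0 first, then factor out (1 - z/z0) and solve the remaining quadratic.
Testing z0 = 2: P(2) = 1 + (-1.64)(2) + (-0.72)(2)^2 + (0.645)(2)^3
  = 1 + (-3.28) + (-2.88) + (5.16) = 0.  So z_0 = 2 is a root, |z_0| = 2.
Divide out the factor (1 - 0.5 z) = (1 - z/z0) (since 1/z0 = 0.5):
  P(z) = (1 - 0.5 z)(1 + (-1.14) z + (-1.29) z^2)
  [check: z-coef -1.14 - (0.5) = -1.64; z^2-coef -1.29 - (0.5)(-1.14) = -0.72; z^3-coef -(0.5)(-1.29) = 0.645.]
Remaining roots from the quadratic factor 1 + (-1.14) z + (-1.29) z^2:
  Set 1 + (-1.14) z + (-1.29) z^2 = 0, i.e. a z^2 + b z + c = 0 with a = -1.29, b = -1.14, c = 1.
  Discriminant D = b^2 - 4ac = (-1.14)^2 - 4*(-1.29)*1 = 1.2996 - (-5.16) = 6.4596.
  D >= 0, so the roots are real: z = (-b +/- sqrt(D)) / (2a) = (1.14 +/- 2.541574) / (-2.58).
    z_1 = (1.14 + 2.541574) / (-2.58) = -1.427,   |z_1| = 1.427.
    z_2 = (1.14 - 2.541574) / (-2.58) = 0.5432,   |z_2| = 0.5432.
Moduli of all roots: 2.0000, 1.4270, 0.5432.
All moduli strictly greater than 1? No.
Verdict: Not invertible.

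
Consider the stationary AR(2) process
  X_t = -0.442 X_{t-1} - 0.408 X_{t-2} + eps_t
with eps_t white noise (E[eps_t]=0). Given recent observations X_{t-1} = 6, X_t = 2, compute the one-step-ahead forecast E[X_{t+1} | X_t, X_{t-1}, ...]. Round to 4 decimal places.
E[X_{t+1} \mid \mathcal F_t] = -3.3320

For an AR(p) model X_t = c + sum_i phi_i X_{t-i} + eps_t, the
one-step-ahead conditional mean is
  E[X_{t+1} | X_t, ...] = c + sum_i phi_i X_{t+1-i}.
Substitute known values:
  E[X_{t+1} | ...] = (-0.442) * (2) + (-0.408) * (6)
                   = -3.3320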